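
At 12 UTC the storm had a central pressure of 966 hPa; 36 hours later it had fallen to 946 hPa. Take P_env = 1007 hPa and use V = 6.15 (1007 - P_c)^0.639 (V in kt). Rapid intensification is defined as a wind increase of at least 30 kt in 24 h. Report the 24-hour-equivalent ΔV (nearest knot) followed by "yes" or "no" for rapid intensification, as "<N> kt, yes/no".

V₁: ΔP = 41, V ≈ 6.15 × 41^0.639 ≈ 65.98 kt.
V₂: ΔP = 61, V ≈ 6.15 × 61^0.639 ≈ 85.06 kt.
ΔV over 36 h = 19.08 kt → 24 h equivalent = 19.08 × 24/36 ≈ 12.72 kt.
13 kt < 30 kt ⇒ not rapid intensification.

13 kt, no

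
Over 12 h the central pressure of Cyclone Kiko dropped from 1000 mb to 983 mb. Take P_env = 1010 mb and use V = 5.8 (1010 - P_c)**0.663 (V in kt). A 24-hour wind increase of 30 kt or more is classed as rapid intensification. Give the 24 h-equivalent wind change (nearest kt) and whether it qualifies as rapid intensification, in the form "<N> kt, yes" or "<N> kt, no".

50 kt, yes

V₁: ΔP = 10, V ≈ 5.8 × 10^0.663 ≈ 26.69 kt.
V₂: ΔP = 27, V ≈ 5.8 × 27^0.663 ≈ 51.57 kt.
ΔV over 12 h = 24.88 kt → 24 h equivalent = 24.88 × 24/12 ≈ 49.76 kt.
50 kt ≥ 30 kt ⇒ rapid intensification.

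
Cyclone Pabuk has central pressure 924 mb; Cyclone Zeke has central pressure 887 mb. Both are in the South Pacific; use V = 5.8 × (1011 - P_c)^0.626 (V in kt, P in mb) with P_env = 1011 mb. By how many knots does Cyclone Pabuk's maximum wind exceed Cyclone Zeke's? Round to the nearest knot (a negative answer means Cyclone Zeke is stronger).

-24 kt

Cyclone Pabuk: ΔP = 87; V ≈ 5.8 × 87^0.626 ≈ 94.97 kt.
Cyclone Zeke: ΔP = 124; V ≈ 5.8 × 124^0.626 ≈ 118.55 kt.
Difference ≈ 94.97 − 118.55 = -23.58 → -24 kt.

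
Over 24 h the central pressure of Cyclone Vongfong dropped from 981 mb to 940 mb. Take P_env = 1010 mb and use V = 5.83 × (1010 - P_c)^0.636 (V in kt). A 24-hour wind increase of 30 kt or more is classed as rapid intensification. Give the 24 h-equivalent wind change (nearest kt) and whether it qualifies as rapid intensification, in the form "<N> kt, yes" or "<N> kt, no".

V₁: ΔP = 29, V ≈ 5.83 × 29^0.636 ≈ 49.63 kt.
V₂: ΔP = 70, V ≈ 5.83 × 70^0.636 ≈ 86.93 kt.
ΔV over 24 h = 37.30 kt → 24 h equivalent = 37.30 × 24/24 ≈ 37.30 kt.
37 kt ≥ 30 kt ⇒ rapid intensification.

37 kt, yes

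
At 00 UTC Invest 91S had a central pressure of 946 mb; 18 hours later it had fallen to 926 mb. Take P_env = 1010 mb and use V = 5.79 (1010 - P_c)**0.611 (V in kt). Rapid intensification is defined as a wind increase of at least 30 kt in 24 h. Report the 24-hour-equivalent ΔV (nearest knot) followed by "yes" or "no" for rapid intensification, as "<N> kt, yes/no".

V₁: ΔP = 64, V ≈ 5.79 × 64^0.611 ≈ 73.49 kt.
V₂: ΔP = 84, V ≈ 5.79 × 84^0.611 ≈ 86.78 kt.
ΔV over 18 h = 13.29 kt → 24 h equivalent = 13.29 × 24/18 ≈ 17.72 kt.
18 kt < 30 kt ⇒ not rapid intensification.

18 kt, no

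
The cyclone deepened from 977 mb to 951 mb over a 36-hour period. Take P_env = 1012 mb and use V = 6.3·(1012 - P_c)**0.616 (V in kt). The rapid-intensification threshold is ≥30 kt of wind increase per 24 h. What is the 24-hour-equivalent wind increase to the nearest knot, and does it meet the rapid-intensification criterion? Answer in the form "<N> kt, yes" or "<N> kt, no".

V₁: ΔP = 35, V ≈ 6.3 × 35^0.616 ≈ 56.30 kt.
V₂: ΔP = 61, V ≈ 6.3 × 61^0.616 ≈ 79.27 kt.
ΔV over 36 h = 22.97 kt → 24 h equivalent = 22.97 × 24/36 ≈ 15.31 kt.
15 kt < 30 kt ⇒ not rapid intensification.

15 kt, no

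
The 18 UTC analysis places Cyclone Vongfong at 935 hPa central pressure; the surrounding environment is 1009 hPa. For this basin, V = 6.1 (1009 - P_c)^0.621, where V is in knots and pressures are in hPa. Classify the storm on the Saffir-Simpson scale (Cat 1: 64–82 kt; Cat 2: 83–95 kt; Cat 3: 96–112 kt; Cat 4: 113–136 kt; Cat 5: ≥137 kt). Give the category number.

2

ΔP = 1009 − 935 = 74 hPa.
V ≈ 6.1 × 74^0.621 = 6.1 × 14.48 ≈ 88 kt.
88 kt falls in the Category 2 band.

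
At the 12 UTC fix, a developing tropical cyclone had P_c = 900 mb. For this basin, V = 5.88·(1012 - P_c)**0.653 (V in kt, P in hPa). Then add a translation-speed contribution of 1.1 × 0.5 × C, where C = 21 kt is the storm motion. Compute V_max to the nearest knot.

140 kt

ΔP = 1012 − 900 = 112 mb.
112^0.653 ≈ 21.784.
V ≈ 5.88 × 21.784 ≈ 128.1 kt.
Translation term: 1.1 × 0.5 × 21 = 11.55 kt.
Corrected V ≈ 139.65 kt → 140 kt.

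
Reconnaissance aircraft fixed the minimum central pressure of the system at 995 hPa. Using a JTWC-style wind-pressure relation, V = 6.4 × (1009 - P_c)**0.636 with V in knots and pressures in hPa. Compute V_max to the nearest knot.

ΔP = 1009 − 995 = 14 hPa.
14^0.636 ≈ 5.357.
V ≈ 6.4 × 5.357 ≈ 34.3 kt.

34 kt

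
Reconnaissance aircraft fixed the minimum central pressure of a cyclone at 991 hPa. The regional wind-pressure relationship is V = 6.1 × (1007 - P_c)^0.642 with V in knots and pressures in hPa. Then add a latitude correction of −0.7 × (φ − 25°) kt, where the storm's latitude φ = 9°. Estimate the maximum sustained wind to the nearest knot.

ΔP = 1007 − 991 = 16 hPa.
16^0.642 ≈ 5.930.
V ≈ 6.1 × 5.930 ≈ 36.2 kt.
Latitude correction: −0.7 × (9 − 25) = 11.2 kt.
Corrected V ≈ 47.4 kt → 47 kt.

47 kt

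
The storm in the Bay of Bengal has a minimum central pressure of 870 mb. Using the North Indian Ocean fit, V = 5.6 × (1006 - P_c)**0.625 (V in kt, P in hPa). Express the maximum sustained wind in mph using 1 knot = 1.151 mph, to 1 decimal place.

ΔP = 1006 − 870 = 136 mb.
V ≈ 5.6 × 136^0.625 = 5.6 × 21.551 ≈ 120.684 kt.
120.684 × 1.151 ≈ 138.91 mph → 138.9 mph.

138.9 mph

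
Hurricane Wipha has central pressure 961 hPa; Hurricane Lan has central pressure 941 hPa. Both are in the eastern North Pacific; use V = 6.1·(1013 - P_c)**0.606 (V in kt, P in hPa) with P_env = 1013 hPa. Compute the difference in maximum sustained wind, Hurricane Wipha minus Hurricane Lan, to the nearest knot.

Hurricane Wipha: ΔP = 52; V ≈ 6.1 × 52^0.606 ≈ 66.87 kt.
Hurricane Lan: ΔP = 72; V ≈ 6.1 × 72^0.606 ≈ 81.45 kt.
Difference ≈ 66.87 − 81.45 = -14.58 → -15 kt.

-15 kt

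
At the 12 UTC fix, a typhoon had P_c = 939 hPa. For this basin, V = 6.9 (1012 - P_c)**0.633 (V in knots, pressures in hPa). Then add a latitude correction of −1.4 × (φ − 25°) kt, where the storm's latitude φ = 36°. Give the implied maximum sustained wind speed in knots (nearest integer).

89 kt

ΔP = 1012 − 939 = 73 hPa.
73^0.633 ≈ 15.118.
V ≈ 6.9 × 15.118 ≈ 104.3 kt.
Latitude correction: −1.4 × (36 − 25) = -15.4 kt.
Corrected V ≈ 88.9 kt → 89 kt.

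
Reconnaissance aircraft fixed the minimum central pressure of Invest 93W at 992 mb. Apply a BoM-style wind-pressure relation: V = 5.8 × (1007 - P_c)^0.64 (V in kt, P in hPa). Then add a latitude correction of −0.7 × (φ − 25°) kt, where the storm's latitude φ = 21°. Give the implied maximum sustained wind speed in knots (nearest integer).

ΔP = 1007 − 992 = 15 mb.
15^0.64 ≈ 5.658.
V ≈ 5.8 × 5.658 ≈ 32.8 kt.
Latitude correction: −0.7 × (21 − 25) = 2.8 kt.
Corrected V ≈ 35.6 kt → 36 kt.

36 kt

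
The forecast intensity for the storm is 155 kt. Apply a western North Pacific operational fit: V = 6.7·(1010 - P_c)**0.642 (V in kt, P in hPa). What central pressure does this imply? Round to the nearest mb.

877 mb

ΔP = (V / 6.7)^(1/0.642) = (155/6.7)^1.558.
155/6.7 = 23.134; 23.134^1.558 ≈ 133.36 mb.
P_c = 1010 − 133.36 = 876.64 ≈ 877 mb.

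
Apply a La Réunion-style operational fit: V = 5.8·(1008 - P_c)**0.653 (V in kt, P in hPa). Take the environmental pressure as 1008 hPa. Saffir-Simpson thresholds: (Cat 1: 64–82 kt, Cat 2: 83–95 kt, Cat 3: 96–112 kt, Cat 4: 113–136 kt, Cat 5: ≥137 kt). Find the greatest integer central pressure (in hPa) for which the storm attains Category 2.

949 hPa

Category 2 begins at V = 83 kt.
Required ΔP = (83/5.8)^(1/0.653) = 14.310^1.531 ≈ 58.85 hPa.
P_c ≤ 1008 − 58.85 = 949.15, so the highest integer P_c is 949 hPa.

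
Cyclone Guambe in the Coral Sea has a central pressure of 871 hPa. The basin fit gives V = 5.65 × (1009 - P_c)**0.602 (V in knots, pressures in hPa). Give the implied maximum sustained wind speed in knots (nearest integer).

110 kt

ΔP = 1009 − 871 = 138 hPa.
138^0.602 ≈ 19.418.
V ≈ 5.65 × 19.418 ≈ 109.7 kt.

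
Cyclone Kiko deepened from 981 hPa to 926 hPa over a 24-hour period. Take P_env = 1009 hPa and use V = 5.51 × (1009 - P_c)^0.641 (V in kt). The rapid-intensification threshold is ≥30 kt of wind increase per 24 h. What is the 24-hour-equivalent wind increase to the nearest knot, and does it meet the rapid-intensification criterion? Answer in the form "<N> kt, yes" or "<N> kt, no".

V₁: ΔP = 28, V ≈ 5.51 × 28^0.641 ≈ 46.64 kt.
V₂: ΔP = 83, V ≈ 5.51 × 83^0.641 ≈ 93.60 kt.
ΔV over 24 h = 46.96 kt → 24 h equivalent = 46.96 × 24/24 ≈ 46.96 kt.
47 kt ≥ 30 kt ⇒ rapid intensification.

47 kt, yes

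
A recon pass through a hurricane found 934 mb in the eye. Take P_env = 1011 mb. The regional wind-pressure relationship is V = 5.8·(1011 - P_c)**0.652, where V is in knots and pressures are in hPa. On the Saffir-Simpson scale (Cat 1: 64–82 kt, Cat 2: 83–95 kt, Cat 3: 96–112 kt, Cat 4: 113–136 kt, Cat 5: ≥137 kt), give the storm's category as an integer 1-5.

ΔP = 1011 − 934 = 77 mb.
V ≈ 5.8 × 77^0.652 = 5.8 × 16.98 ≈ 98 kt.
98 kt falls in the Category 3 band.

3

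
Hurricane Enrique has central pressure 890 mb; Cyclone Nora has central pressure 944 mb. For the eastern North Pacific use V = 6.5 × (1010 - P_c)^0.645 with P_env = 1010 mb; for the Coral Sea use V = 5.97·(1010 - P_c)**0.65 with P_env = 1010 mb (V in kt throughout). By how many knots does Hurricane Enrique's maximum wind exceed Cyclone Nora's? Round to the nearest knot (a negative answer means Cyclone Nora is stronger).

52 kt

Hurricane Enrique: ΔP = 120; V ≈ 6.5 × 120^0.645 ≈ 142.56 kt.
Cyclone Nora: ΔP = 66; V ≈ 5.97 × 66^0.65 ≈ 90.92 kt.
Difference ≈ 142.56 − 90.92 = 51.64 → 52 kt.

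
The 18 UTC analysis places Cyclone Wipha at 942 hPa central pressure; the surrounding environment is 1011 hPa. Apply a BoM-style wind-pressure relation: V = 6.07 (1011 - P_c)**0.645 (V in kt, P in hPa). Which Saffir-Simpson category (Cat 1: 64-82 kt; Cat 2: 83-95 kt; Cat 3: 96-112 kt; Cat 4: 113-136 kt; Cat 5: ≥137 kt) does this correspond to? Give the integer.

2

ΔP = 1011 − 942 = 69 hPa.
V ≈ 6.07 × 69^0.645 = 6.07 × 15.35 ≈ 93 kt.
93 kt falls in the Category 2 band.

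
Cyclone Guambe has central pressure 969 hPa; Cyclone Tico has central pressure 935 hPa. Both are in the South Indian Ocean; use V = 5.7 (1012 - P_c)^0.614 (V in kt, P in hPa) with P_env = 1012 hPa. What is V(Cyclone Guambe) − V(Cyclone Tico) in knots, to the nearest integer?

Cyclone Guambe: ΔP = 43; V ≈ 5.7 × 43^0.614 ≈ 57.39 kt.
Cyclone Tico: ΔP = 77; V ≈ 5.7 × 77^0.614 ≈ 82.07 kt.
Difference ≈ 57.39 − 82.07 = -24.68 → -25 kt.

-25 kt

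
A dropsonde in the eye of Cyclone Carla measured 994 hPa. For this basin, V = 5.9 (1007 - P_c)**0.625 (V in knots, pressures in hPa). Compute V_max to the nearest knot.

ΔP = 1007 − 994 = 13 hPa.
13^0.625 ≈ 4.968.
V ≈ 5.9 × 4.968 ≈ 29.3 kt.

29 kt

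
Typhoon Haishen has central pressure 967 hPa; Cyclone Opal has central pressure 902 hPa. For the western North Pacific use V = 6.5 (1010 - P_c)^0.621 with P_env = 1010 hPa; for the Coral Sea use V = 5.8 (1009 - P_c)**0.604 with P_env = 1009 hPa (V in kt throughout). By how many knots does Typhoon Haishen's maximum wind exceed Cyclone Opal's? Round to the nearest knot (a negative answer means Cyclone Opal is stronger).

-30 kt

Typhoon Haishen: ΔP = 43; V ≈ 6.5 × 43^0.621 ≈ 67.19 kt.
Cyclone Opal: ΔP = 107; V ≈ 5.8 × 107^0.604 ≈ 97.54 kt.
Difference ≈ 67.19 − 97.54 = -30.35 → -30 kt.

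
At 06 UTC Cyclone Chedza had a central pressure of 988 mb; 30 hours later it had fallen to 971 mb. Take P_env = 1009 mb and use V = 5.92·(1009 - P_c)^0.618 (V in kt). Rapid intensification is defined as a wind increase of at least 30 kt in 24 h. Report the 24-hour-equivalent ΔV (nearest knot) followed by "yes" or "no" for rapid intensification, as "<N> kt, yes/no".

14 kt, no

V₁: ΔP = 21, V ≈ 5.92 × 21^0.618 ≈ 38.86 kt.
V₂: ΔP = 38, V ≈ 5.92 × 38^0.618 ≈ 56.06 kt.
ΔV over 30 h = 17.20 kt → 24 h equivalent = 17.20 × 24/30 ≈ 13.76 kt.
14 kt < 30 kt ⇒ not rapid intensification.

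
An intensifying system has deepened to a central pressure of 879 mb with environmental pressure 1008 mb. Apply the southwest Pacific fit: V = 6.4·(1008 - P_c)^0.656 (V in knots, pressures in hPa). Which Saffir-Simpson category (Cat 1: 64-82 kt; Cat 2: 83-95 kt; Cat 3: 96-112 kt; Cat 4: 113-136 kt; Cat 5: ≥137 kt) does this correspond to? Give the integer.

5

ΔP = 1008 − 879 = 129 mb.
V ≈ 6.4 × 129^0.656 = 6.4 × 24.24 ≈ 155 kt.
155 kt falls in the Category 5 band.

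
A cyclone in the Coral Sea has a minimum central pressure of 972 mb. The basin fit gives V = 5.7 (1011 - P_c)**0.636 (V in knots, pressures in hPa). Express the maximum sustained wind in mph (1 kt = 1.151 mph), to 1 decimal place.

67.4 mph

ΔP = 1011 − 972 = 39 mb.
V ≈ 5.7 × 39^0.636 = 5.7 × 10.278 ≈ 58.586 kt.
58.586 × 1.151 ≈ 67.43 mph → 67.4 mph.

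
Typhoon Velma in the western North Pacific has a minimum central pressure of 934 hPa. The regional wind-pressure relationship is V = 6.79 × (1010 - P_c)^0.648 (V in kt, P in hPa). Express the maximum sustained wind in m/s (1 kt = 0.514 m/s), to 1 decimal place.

57.8 m/s

ΔP = 1010 − 934 = 76 hPa.
V ≈ 6.79 × 76^0.648 = 6.79 × 16.549 ≈ 112.367 kt.
112.367 × 0.514 ≈ 57.76 m/s → 57.8 m/s.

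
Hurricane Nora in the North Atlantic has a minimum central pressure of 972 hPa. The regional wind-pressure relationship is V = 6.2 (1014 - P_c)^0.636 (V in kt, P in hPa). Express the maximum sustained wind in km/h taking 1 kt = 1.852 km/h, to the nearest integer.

124 km/h

ΔP = 1014 − 972 = 42 hPa.
V ≈ 6.2 × 42^0.636 = 6.2 × 10.774 ≈ 66.800 kt.
66.800 × 1.852 ≈ 123.71 km/h → 124 km/h.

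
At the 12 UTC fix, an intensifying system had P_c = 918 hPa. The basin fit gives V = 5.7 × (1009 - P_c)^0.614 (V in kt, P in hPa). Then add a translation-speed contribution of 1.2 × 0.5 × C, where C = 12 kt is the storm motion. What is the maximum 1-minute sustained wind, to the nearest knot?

98 kt

ΔP = 1009 − 918 = 91 hPa.
91^0.614 ≈ 15.953.
V ≈ 5.7 × 15.953 ≈ 90.9 kt.
Translation term: 1.2 × 0.5 × 12 = 7.2 kt.
Corrected V ≈ 98.1 kt → 98 kt.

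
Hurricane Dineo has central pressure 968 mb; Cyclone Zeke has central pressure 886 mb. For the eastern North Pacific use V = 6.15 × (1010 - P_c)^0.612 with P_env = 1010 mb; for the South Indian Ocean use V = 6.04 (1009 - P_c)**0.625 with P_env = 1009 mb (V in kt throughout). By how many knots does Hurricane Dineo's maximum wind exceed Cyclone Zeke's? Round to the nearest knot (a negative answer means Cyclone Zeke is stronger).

Hurricane Dineo: ΔP = 42; V ≈ 6.15 × 42^0.612 ≈ 60.58 kt.
Cyclone Zeke: ΔP = 123; V ≈ 6.04 × 123^0.625 ≈ 122.24 kt.
Difference ≈ 60.58 − 122.24 = -61.66 → -62 kt.

-62 kt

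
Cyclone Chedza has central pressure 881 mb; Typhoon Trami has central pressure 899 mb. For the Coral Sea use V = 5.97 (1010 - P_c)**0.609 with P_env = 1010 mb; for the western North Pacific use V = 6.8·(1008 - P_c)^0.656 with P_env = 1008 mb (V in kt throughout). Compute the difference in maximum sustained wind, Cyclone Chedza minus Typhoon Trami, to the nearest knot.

Cyclone Chedza: ΔP = 129; V ≈ 5.97 × 129^0.609 ≈ 115.17 kt.
Typhoon Trami: ΔP = 109; V ≈ 6.8 × 109^0.656 ≈ 147.59 kt.
Difference ≈ 115.17 − 147.59 = -32.42 → -32 kt.

-32 kt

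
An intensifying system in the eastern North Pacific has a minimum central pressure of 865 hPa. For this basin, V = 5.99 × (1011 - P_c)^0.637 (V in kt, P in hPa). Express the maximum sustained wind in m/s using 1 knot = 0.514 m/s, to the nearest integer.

ΔP = 1011 − 865 = 146 hPa.
V ≈ 5.99 × 146^0.637 = 5.99 × 23.916 ≈ 143.258 kt.
143.258 × 0.514 ≈ 73.63 m/s → 74 m/s.

74 m/s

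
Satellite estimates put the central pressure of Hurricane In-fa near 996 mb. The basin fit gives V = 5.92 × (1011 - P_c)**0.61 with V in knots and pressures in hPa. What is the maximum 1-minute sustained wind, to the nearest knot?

31 kt

ΔP = 1011 − 996 = 15 mb.
15^0.61 ≈ 5.217.
V ≈ 5.92 × 5.217 ≈ 30.9 kt.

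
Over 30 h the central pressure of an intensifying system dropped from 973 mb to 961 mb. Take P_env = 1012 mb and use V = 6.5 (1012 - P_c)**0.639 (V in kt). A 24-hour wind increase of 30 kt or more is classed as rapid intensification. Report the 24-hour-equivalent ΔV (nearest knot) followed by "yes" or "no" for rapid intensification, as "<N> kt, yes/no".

V₁: ΔP = 39, V ≈ 6.5 × 39^0.639 ≈ 67.55 kt.
V₂: ΔP = 51, V ≈ 6.5 × 51^0.639 ≈ 80.18 kt.
ΔV over 30 h = 12.63 kt → 24 h equivalent = 12.63 × 24/30 ≈ 10.10 kt.
10 kt < 30 kt ⇒ not rapid intensification.

10 kt, no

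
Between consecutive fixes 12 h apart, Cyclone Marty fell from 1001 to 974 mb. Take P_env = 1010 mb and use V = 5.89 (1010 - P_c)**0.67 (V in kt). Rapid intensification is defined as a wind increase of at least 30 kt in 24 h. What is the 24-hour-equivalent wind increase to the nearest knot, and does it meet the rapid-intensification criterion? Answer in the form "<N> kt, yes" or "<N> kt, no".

V₁: ΔP = 9, V ≈ 5.89 × 9^0.67 ≈ 25.67 kt.
V₂: ΔP = 36, V ≈ 5.89 × 36^0.67 ≈ 64.99 kt.
ΔV over 12 h = 39.32 kt → 24 h equivalent = 39.32 × 24/12 ≈ 78.64 kt.
79 kt ≥ 30 kt ⇒ rapid intensification.

79 kt, yes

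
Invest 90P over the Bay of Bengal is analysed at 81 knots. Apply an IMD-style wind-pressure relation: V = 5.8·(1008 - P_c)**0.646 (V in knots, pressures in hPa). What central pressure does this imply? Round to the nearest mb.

949 mb

ΔP = (V / 5.8)^(1/0.646) = (81/5.8)^1.548.
81/5.8 = 13.966; 13.966^1.548 ≈ 59.23 mb.
P_c = 1008 − 59.23 = 948.77 ≈ 949 mb.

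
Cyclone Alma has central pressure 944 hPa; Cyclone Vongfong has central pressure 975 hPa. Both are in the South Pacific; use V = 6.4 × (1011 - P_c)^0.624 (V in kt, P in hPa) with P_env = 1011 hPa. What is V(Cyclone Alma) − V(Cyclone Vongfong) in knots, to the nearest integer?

Cyclone Alma: ΔP = 67; V ≈ 6.4 × 67^0.624 ≈ 88.24 kt.
Cyclone Vongfong: ΔP = 36; V ≈ 6.4 × 36^0.624 ≈ 59.88 kt.
Difference ≈ 88.24 − 59.88 = 28.36 → 28 kt.

28 kt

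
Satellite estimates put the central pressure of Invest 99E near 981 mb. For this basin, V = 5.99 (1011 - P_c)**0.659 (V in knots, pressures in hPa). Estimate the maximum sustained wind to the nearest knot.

56 kt

ΔP = 1011 − 981 = 30 mb.
30^0.659 ≈ 9.406.
V ≈ 5.99 × 9.406 ≈ 56.3 kt.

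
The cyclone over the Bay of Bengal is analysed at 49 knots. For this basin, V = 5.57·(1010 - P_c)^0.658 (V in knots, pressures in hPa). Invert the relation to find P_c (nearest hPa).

ΔP = (V / 5.57)^(1/0.658) = (49/5.57)^1.520.
49/5.57 = 8.797; 8.797^1.520 ≈ 27.24 hPa.
P_c = 1010 − 27.24 = 982.76 ≈ 983 hPa.

983 hPa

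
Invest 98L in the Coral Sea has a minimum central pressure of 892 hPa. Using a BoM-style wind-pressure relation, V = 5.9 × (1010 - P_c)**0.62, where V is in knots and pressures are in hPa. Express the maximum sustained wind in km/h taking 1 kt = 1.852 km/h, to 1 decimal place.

ΔP = 1010 − 892 = 118 hPa.
V ≈ 5.9 × 118^0.62 = 5.9 × 19.256 ≈ 113.611 kt.
113.611 × 1.852 ≈ 210.41 km/h → 210.4 km/h.

210.4 km/h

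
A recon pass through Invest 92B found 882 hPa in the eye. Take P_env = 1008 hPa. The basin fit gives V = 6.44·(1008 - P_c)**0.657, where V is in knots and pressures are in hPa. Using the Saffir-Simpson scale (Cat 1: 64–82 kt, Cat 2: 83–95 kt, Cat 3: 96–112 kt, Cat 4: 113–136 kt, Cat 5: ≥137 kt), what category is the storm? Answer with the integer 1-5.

ΔP = 1008 − 882 = 126 hPa.
V ≈ 6.44 × 126^0.657 = 6.44 × 23.99 ≈ 154 kt.
154 kt falls in the Category 5 band.

5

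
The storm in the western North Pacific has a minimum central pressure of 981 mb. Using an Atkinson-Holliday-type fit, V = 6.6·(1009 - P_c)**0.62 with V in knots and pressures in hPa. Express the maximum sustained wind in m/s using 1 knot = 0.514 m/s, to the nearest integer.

ΔP = 1009 − 981 = 28 mb.
V ≈ 6.6 × 28^0.62 = 6.6 × 7.893 ≈ 52.093 kt.
52.093 × 0.514 ≈ 26.78 m/s → 27 m/s.

27 m/s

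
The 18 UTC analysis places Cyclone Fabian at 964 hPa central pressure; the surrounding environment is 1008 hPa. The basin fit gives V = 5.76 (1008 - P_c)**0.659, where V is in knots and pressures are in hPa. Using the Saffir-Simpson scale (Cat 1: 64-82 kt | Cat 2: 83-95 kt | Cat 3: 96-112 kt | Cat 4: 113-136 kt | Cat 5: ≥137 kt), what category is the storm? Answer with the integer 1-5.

ΔP = 1008 − 964 = 44 hPa.
V ≈ 5.76 × 44^0.659 = 5.76 × 12.11 ≈ 70 kt.
70 kt falls in the Category 1 band.

1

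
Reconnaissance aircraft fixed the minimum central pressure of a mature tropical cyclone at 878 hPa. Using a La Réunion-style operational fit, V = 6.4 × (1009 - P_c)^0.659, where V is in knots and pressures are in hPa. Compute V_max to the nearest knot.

ΔP = 1009 − 878 = 131 hPa.
131^0.659 ≈ 24.847.
V ≈ 6.4 × 24.847 ≈ 159.0 kt.

159 kt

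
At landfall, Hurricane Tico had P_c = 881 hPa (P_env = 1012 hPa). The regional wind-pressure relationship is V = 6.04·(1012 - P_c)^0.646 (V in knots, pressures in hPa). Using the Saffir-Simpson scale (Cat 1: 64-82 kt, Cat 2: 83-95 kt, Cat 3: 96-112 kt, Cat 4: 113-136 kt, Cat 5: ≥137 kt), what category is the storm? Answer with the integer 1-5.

5

ΔP = 1012 − 881 = 131 hPa.
V ≈ 6.04 × 131^0.646 = 6.04 × 23.32 ≈ 141 kt.
141 kt falls in the Category 5 band.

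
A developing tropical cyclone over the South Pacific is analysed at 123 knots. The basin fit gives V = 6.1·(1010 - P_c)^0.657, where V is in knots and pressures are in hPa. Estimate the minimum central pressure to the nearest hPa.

ΔP = (V / 6.1)^(1/0.657) = (123/6.1)^1.522.
123/6.1 = 20.164; 20.164^1.522 ≈ 96.75 hPa.
P_c = 1010 − 96.75 = 913.25 ≈ 913 hPa.

913 hPa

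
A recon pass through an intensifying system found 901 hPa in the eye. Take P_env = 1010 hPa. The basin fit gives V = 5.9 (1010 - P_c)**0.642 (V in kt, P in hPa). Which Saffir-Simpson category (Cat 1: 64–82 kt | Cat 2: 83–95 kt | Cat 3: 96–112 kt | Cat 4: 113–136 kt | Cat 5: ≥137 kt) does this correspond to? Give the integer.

ΔP = 1010 − 901 = 109 hPa.
V ≈ 5.9 × 109^0.642 = 5.9 × 20.32 ≈ 120 kt.
120 kt falls in the Category 4 band.

4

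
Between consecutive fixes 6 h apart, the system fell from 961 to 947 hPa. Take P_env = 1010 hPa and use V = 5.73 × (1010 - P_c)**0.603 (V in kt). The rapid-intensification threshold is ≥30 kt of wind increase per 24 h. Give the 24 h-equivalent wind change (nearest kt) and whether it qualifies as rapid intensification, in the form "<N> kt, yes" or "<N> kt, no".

39 kt, yes

V₁: ΔP = 49, V ≈ 5.73 × 49^0.603 ≈ 59.89 kt.
V₂: ΔP = 63, V ≈ 5.73 × 63^0.603 ≈ 69.69 kt.
ΔV over 6 h = 9.80 kt → 24 h equivalent = 9.80 × 24/6 ≈ 39.20 kt.
39 kt ≥ 30 kt ⇒ rapid intensification.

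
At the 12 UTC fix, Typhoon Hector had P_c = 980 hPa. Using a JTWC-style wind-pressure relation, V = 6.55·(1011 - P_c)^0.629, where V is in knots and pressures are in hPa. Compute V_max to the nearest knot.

57 kt

ΔP = 1011 − 980 = 31 hPa.
31^0.629 ≈ 8.671.
V ≈ 6.55 × 8.671 ≈ 56.8 kt.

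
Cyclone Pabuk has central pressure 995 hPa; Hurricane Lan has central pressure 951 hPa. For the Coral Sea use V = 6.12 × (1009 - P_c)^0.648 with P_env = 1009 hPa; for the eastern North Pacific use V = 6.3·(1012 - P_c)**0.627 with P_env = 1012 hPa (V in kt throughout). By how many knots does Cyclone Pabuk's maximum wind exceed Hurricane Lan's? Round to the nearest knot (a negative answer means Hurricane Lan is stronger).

Cyclone Pabuk: ΔP = 14; V ≈ 6.12 × 14^0.648 ≈ 33.84 kt.
Hurricane Lan: ΔP = 61; V ≈ 6.3 × 61^0.627 ≈ 82.94 kt.
Difference ≈ 33.84 − 82.94 = -49.10 → -49 kt.

-49 kt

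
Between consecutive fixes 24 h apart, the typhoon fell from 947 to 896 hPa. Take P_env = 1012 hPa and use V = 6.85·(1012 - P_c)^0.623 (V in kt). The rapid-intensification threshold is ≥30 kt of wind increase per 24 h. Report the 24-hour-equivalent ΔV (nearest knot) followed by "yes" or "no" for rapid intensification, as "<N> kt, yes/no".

V₁: ΔP = 65, V ≈ 6.85 × 65^0.623 ≈ 92.29 kt.
V₂: ΔP = 116, V ≈ 6.85 × 116^0.623 ≈ 132.39 kt.
ΔV over 24 h = 40.10 kt → 24 h equivalent = 40.10 × 24/24 ≈ 40.10 kt.
40 kt ≥ 30 kt ⇒ rapid intensification.

40 kt, yes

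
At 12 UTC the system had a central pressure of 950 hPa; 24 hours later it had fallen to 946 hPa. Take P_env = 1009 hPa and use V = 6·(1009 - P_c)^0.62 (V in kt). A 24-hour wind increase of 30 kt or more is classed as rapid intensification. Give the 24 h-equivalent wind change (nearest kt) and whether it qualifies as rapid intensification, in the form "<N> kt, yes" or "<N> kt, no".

V₁: ΔP = 59, V ≈ 6 × 59^0.62 ≈ 75.18 kt.
V₂: ΔP = 63, V ≈ 6 × 63^0.62 ≈ 78.30 kt.
ΔV over 24 h = 3.12 kt → 24 h equivalent = 3.12 × 24/24 ≈ 3.12 kt.
3 kt < 30 kt ⇒ not rapid intensification.

3 kt, no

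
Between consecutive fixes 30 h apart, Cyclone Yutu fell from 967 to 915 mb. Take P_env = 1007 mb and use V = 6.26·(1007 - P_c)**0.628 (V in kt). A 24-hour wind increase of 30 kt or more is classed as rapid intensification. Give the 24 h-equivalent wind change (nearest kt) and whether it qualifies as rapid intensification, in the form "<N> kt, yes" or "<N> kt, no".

V₁: ΔP = 40, V ≈ 6.26 × 40^0.628 ≈ 63.48 kt.
V₂: ΔP = 92, V ≈ 6.26 × 92^0.628 ≈ 107.11 kt.
ΔV over 30 h = 43.63 kt → 24 h equivalent = 43.63 × 24/30 ≈ 34.90 kt.
35 kt ≥ 30 kt ⇒ rapid intensification.

35 kt, yes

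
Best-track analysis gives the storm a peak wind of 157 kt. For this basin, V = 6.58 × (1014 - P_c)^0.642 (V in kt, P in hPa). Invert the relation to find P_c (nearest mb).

874 mb

ΔP = (V / 6.58)^(1/0.642) = (157/6.58)^1.558.
157/6.58 = 23.860; 23.860^1.558 ≈ 139.93 mb.
P_c = 1014 − 139.93 = 874.07 ≈ 874 mb.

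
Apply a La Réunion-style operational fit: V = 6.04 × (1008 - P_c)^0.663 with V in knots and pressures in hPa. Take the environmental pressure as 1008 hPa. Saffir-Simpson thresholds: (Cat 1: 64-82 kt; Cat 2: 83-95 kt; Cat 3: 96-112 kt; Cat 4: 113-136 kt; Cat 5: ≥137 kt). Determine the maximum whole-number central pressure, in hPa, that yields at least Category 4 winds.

Category 4 begins at V = 113 kt.
Required ΔP = (113/6.04)^(1/0.663) = 18.709^1.508 ≈ 82.91 hPa.
P_c ≤ 1008 − 82.91 = 925.09, so the highest integer P_c is 925 hPa.

925 hPa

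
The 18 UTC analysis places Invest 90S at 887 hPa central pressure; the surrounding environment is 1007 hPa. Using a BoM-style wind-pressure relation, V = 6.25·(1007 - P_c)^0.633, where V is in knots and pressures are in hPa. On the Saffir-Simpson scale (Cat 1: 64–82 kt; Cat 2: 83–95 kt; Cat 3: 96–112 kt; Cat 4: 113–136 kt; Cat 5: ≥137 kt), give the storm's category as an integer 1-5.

ΔP = 1007 − 887 = 120 hPa.
V ≈ 6.25 × 120^0.633 = 6.25 × 20.71 ≈ 129 kt.
129 kt falls in the Category 4 band.

4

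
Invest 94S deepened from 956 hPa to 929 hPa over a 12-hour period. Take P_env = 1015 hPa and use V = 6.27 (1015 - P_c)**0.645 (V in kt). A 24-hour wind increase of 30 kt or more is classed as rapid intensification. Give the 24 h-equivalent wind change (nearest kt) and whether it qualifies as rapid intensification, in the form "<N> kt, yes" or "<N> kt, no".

48 kt, yes

V₁: ΔP = 59, V ≈ 6.27 × 59^0.645 ≈ 86.99 kt.
V₂: ΔP = 86, V ≈ 6.27 × 86^0.645 ≈ 110.92 kt.
ΔV over 12 h = 23.93 kt → 24 h equivalent = 23.93 × 24/12 ≈ 47.86 kt.
48 kt ≥ 30 kt ⇒ rapid intensification.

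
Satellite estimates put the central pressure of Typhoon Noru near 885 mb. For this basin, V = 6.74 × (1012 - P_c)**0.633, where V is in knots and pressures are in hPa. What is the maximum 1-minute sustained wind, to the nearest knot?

145 kt

ΔP = 1012 − 885 = 127 mb.
127^0.633 ≈ 21.464.
V ≈ 6.74 × 21.464 ≈ 144.7 kt.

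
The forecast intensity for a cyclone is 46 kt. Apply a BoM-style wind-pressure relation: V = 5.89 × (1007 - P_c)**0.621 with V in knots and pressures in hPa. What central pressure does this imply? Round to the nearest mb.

980 mb

ΔP = (V / 5.89)^(1/0.621) = (46/5.89)^1.610.
46/5.89 = 7.810; 7.810^1.610 ≈ 27.38 mb.
P_c = 1007 − 27.38 = 979.62 ≈ 980 mb.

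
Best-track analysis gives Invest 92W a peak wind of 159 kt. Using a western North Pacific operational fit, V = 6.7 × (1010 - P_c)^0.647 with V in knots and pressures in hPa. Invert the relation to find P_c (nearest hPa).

ΔP = (V / 6.7)^(1/0.647) = (159/6.7)^1.546.
159/6.7 = 23.731; 23.731^1.546 ≈ 133.56 hPa.
P_c = 1010 − 133.56 = 876.44 ≈ 876 hPa.

876 hPa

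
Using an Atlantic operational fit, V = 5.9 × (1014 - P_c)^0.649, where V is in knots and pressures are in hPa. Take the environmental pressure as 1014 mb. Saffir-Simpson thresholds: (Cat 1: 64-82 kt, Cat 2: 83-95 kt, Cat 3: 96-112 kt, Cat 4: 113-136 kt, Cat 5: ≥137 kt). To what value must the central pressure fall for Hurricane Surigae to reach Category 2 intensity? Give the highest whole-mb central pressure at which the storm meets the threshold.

955 mb

Category 2 begins at V = 83 kt.
Required ΔP = (83/5.9)^(1/0.649) = 14.068^1.541 ≈ 58.78 mb.
P_c ≤ 1014 − 58.78 = 955.22, so the highest integer P_c is 955 mb.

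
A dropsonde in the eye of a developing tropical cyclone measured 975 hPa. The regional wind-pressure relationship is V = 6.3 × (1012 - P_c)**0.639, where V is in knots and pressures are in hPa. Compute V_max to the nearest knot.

63 kt

ΔP = 1012 − 975 = 37 hPa.
37^0.639 ≈ 10.048.
V ≈ 6.3 × 10.048 ≈ 63.3 kt.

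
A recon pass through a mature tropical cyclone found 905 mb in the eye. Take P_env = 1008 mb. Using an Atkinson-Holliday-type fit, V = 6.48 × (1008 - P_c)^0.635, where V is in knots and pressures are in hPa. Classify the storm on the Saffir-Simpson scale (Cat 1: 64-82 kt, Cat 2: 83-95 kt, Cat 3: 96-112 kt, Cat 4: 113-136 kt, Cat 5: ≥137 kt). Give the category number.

ΔP = 1008 − 905 = 103 mb.
V ≈ 6.48 × 103^0.635 = 6.48 × 18.97 ≈ 123 kt.
123 kt falls in the Category 4 band.

4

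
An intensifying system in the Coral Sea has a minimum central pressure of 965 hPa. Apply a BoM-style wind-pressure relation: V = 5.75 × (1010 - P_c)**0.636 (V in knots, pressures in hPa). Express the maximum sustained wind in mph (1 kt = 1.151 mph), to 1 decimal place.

ΔP = 1010 − 965 = 45 hPa.
V ≈ 5.75 × 45^0.636 = 5.75 × 11.258 ≈ 64.731 kt.
64.731 × 1.151 ≈ 74.51 mph → 74.5 mph.

74.5 mph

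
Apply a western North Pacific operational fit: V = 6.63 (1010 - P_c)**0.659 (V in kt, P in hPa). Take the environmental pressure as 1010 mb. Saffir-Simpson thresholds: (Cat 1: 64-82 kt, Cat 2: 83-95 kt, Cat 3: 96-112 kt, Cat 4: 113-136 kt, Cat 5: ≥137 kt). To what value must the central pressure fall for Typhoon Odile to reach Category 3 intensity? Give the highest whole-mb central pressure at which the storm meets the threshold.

Category 3 begins at V = 96 kt.
Required ΔP = (96/6.63)^(1/0.659) = 14.480^1.517 ≈ 57.73 mb.
P_c ≤ 1010 − 57.73 = 952.27, so the highest integer P_c is 952 mb.

952 mb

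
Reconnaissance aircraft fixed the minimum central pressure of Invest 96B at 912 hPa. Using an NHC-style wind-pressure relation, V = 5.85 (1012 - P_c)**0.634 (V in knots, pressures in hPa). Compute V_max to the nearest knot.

ΔP = 1012 − 912 = 100 hPa.
100^0.634 ≈ 18.535.
V ≈ 5.85 × 18.535 ≈ 108.4 kt.

108 kt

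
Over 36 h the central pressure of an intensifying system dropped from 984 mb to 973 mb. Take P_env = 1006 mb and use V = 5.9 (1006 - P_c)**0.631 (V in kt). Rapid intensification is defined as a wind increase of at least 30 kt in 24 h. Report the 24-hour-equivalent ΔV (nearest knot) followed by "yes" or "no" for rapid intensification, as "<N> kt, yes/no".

V₁: ΔP = 22, V ≈ 5.9 × 22^0.631 ≈ 41.49 kt.
V₂: ΔP = 33, V ≈ 5.9 × 33^0.631 ≈ 53.58 kt.
ΔV over 36 h = 12.09 kt → 24 h equivalent = 12.09 × 24/36 ≈ 8.06 kt.
8 kt < 30 kt ⇒ not rapid intensification.

8 kt, no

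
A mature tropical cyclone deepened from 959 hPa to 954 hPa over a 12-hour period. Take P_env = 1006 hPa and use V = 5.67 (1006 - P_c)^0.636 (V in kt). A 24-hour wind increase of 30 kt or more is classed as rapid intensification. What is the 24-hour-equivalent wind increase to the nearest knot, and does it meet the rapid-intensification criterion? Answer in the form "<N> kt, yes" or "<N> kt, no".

9 kt, no

V₁: ΔP = 47, V ≈ 5.67 × 47^0.636 ≈ 65.62 kt.
V₂: ΔP = 52, V ≈ 5.67 × 52^0.636 ≈ 69.98 kt.
ΔV over 12 h = 4.36 kt → 24 h equivalent = 4.36 × 24/12 ≈ 8.72 kt.
9 kt < 30 kt ⇒ not rapid intensification.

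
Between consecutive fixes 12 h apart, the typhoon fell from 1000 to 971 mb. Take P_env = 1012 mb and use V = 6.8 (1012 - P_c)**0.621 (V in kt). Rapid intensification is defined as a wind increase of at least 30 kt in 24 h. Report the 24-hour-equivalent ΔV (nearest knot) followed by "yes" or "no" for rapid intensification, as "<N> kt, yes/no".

73 kt, yes

V₁: ΔP = 12, V ≈ 6.8 × 12^0.621 ≈ 31.82 kt.
V₂: ΔP = 41, V ≈ 6.8 × 41^0.621 ≈ 68.24 kt.
ΔV over 12 h = 36.42 kt → 24 h equivalent = 36.42 × 24/12 ≈ 72.84 kt.
73 kt ≥ 30 kt ⇒ rapid intensification.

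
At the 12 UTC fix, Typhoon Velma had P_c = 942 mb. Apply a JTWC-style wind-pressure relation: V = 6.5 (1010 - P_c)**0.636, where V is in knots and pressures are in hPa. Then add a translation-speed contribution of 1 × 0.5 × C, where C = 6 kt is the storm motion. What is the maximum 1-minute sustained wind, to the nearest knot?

ΔP = 1010 − 942 = 68 mb.
68^0.636 ≈ 14.638.
V ≈ 6.5 × 14.638 ≈ 95.1 kt.
Translation term: 1 × 0.5 × 6 = 3 kt.
Corrected V ≈ 98.1 kt → 98 kt.

98 kt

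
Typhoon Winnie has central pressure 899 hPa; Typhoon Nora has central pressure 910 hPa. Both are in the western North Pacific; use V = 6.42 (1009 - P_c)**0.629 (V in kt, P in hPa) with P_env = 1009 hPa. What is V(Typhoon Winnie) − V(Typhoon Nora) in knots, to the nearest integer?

Typhoon Winnie: ΔP = 110; V ≈ 6.42 × 110^0.629 ≈ 123.47 kt.
Typhoon Nora: ΔP = 99; V ≈ 6.42 × 99^0.629 ≈ 115.56 kt.
Difference ≈ 123.47 − 115.56 = 7.91 → 8 kt.

8 kt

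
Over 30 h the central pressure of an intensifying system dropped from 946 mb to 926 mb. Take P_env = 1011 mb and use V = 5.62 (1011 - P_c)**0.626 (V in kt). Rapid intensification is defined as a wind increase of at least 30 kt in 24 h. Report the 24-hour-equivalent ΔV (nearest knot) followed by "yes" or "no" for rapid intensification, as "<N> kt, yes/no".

11 kt, no

V₁: ΔP = 65, V ≈ 5.62 × 65^0.626 ≈ 76.67 kt.
V₂: ΔP = 85, V ≈ 5.62 × 85^0.626 ≈ 90.69 kt.
ΔV over 30 h = 14.02 kt → 24 h equivalent = 14.02 × 24/30 ≈ 11.22 kt.
11 kt < 30 kt ⇒ not rapid intensification.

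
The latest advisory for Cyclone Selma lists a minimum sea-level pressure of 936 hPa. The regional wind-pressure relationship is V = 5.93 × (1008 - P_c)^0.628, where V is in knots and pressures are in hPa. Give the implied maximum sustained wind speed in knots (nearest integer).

ΔP = 1008 − 936 = 72 hPa.
72^0.628 ≈ 14.669.
V ≈ 5.93 × 14.669 ≈ 87.0 kt.

87 kt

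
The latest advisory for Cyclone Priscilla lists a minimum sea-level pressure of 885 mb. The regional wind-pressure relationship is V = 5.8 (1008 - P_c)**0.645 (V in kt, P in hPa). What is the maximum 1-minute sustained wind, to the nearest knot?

ΔP = 1008 − 885 = 123 mb.
123^0.645 ≈ 22.284.
V ≈ 5.8 × 22.284 ≈ 129.2 kt.

129 kt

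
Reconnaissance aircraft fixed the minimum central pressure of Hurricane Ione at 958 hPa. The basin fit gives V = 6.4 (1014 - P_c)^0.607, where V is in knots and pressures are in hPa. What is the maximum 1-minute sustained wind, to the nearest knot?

ΔP = 1014 − 958 = 56 hPa.
56^0.607 ≈ 11.512.
V ≈ 6.4 × 11.512 ≈ 73.7 kt.

74 kt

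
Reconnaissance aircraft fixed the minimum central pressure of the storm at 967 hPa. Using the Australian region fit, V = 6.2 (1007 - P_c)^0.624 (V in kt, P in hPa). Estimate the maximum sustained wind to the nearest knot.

62 kt

ΔP = 1007 − 967 = 40 hPa.
40^0.624 ≈ 9.993.
V ≈ 6.2 × 9.993 ≈ 62.0 kt.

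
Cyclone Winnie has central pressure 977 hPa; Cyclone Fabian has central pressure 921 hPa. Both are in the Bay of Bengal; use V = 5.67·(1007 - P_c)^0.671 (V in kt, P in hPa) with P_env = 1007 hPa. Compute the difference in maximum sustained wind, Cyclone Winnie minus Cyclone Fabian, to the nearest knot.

Cyclone Winnie: ΔP = 30; V ≈ 5.67 × 30^0.671 ≈ 55.56 kt.
Cyclone Fabian: ΔP = 86; V ≈ 5.67 × 86^0.671 ≈ 112.62 kt.
Difference ≈ 55.56 − 112.62 = -57.06 → -57 kt.

-57 kt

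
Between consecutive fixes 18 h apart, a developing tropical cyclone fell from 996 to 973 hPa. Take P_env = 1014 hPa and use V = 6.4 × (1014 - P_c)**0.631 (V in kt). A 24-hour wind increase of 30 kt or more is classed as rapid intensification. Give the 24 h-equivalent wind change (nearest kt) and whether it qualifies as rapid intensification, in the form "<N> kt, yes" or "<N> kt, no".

36 kt, yes

V₁: ΔP = 18, V ≈ 6.4 × 18^0.631 ≈ 39.65 kt.
V₂: ΔP = 41, V ≈ 6.4 × 41^0.631 ≈ 66.66 kt.
ΔV over 18 h = 27.01 kt → 24 h equivalent = 27.01 × 24/18 ≈ 36.01 kt.
36 kt ≥ 30 kt ⇒ rapid intensification.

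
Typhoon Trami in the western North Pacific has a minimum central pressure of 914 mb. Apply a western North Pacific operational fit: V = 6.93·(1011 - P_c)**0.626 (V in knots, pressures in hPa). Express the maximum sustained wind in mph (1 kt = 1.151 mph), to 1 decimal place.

ΔP = 1011 − 914 = 97 mb.
V ≈ 6.93 × 97^0.626 = 6.93 × 17.527 ≈ 121.465 kt.
121.465 × 1.151 ≈ 139.81 mph → 139.8 mph.

139.8 mph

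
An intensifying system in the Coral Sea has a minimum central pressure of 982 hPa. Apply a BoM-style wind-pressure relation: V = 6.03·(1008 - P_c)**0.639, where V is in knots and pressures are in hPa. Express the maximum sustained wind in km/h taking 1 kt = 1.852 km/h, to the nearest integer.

ΔP = 1008 − 982 = 26 hPa.
V ≈ 6.03 × 26^0.639 = 6.03 × 8.020 ≈ 48.360 kt.
48.360 × 1.852 ≈ 89.56 km/h → 90 km/h.

90 km/h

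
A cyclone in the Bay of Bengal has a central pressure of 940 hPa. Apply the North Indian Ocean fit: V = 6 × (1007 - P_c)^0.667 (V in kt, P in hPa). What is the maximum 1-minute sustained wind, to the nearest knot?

ΔP = 1007 − 940 = 67 hPa.
67^0.667 ≈ 16.519.
V ≈ 6 × 16.519 ≈ 99.1 kt.

99 kt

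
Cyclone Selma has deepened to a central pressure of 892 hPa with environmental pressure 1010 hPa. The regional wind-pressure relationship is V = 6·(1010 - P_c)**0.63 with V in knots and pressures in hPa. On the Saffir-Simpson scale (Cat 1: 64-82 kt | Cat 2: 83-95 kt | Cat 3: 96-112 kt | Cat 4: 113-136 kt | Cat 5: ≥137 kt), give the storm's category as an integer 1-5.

4

ΔP = 1010 − 892 = 118 hPa.
V ≈ 6 × 118^0.63 = 6 × 20.20 ≈ 121 kt.
121 kt falls in the Category 4 band.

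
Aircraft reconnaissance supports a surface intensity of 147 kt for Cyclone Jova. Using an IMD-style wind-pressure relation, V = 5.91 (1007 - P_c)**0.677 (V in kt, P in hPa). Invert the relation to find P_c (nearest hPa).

ΔP = (V / 5.91)^(1/0.677) = (147/5.91)^1.477.
147/5.91 = 24.873; 24.873^1.477 ≈ 115.25 hPa.
P_c = 1007 − 115.25 = 891.75 ≈ 892 hPa.

892 hPa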